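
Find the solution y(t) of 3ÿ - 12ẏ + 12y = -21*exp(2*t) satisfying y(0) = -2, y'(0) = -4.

Divide through by 3: y'' - 4y' + 4y = -7*exp(2*t).
Characteristic equation r² - 4r + 4 = 0 has discriminant (-4)² - 4·(4) = 0, so r = 2 is a repeated root.
Hence y_h = (C1 + C2*t)*exp(2*t).
Since exp(2*t) solves the homogeneous equation (r = 2 is a root of multiplicity 2), multiply the trial by t^2. Try y_p = A*t^2*exp(2*t). Substituting into the equation and dividing by exp(2*t) gives A = -7/2, so y_p = -7*t^2*exp(2*t)/2.
General solution: y = C1*exp(2*t) - 7*t^2*exp(2*t)/2 + C2*t*exp(2*t).
Apply the initial conditions: y(0) = C1 = -2 and y'(0) = C2 + 2*C1 = -4. Solving gives C1 = -2, C2 = 0.

y = -2*exp(2*t) - 7*t**2*exp(2*t)/2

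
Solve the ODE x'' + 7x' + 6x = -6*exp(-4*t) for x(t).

Characteristic equation r² + 7r + 6 = 0 factors as (r + 1)(r + 6) = 0, so r = -1, -6.
Hence x_h = C1*exp(-t) + C2*exp(-6*t).
Try x_p = A*exp(-4*t). Substituting into the equation and dividing by exp(-4*t) gives A = 1, so x_p = exp(-4*t).

x = C1*exp(-t) + C2*exp(-6*t) + exp(-4*t)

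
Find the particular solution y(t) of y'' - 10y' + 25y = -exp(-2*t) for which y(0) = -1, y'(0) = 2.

y = -48*exp(5*t)/49 - exp(-2*t)/49 + 48*t*exp(5*t)/7

Characteristic equation r² - 10r + 25 = 0 has discriminant (-10)² - 4·(25) = 0, so r = 5 is a repeated root.
Hence y_h = (C1 + C2*t)*exp(5*t).
Try y_p = A*exp(-2*t). Substituting into the equation and dividing by exp(-2*t) gives A = -1/49, so y_p = -exp(-2*t)/49.
General solution: y = -exp(-2*t)/49 + C1*exp(5*t) + C2*t*exp(5*t).
Apply the initial conditions: y(0) = -1/49 + C1 = -1 and y'(0) = 2/49 + C2 + 5*C1 = 2. Solving gives C1 = -48/49, C2 = 48/7.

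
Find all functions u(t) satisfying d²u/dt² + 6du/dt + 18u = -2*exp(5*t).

u = -2*exp(5*t)/73 + C1*cos(3*t)*exp(-3*t) + C2*exp(-3*t)*sin(3*t)

Characteristic equation r² + 6r + 18 = 0 has discriminant (6)² - 4·(18) = -36 < 0, so r = -3 ± 3i.
Hence u_h = C1*cos(3*t)*exp(-3*t) + C2*exp(-3*t)*sin(3*t).
Try u_p = A*exp(5*t). Substituting into the equation and dividing by exp(5*t) gives A = -2/73, so u_p = -2*exp(5*t)/73.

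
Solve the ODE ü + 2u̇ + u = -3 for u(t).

Characteristic equation r² + 2r + 1 = 0 has discriminant (2)² - 4·(1) = 0, so r = -1 is a repeated root.
Hence u_h = (C1 + C2*t)*exp(-t).
For the particular solution try u_p = A0. Substituting and matching coefficients of each power of t gives A0 = -3, so u_p = -3.

u = -3 + C1*exp(-t) + C2*t*exp(-t)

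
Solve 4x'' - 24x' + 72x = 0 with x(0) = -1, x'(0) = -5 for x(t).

x = -cos(3*t)*exp(3*t) - 2*exp(3*t)*sin(3*t)/3

Divide through by 4: x'' - 6x' + 18x = 0.
Characteristic equation r² - 6r + 18 = 0 has discriminant (-6)² - 4·(18) = -36 < 0, so r = 3 ± 3i.
Hence x_h = C1*cos(3*t)*exp(3*t) + C2*exp(3*t)*sin(3*t).
Apply the initial conditions: x(0) = C1 = -1 and x'(0) = 3*C1 + 3*C2 = -5. Solving gives C1 = -1, C2 = -2/3.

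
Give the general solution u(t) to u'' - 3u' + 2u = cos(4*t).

u = -7*cos(4*t)/170 - 3*sin(4*t)/85 + C1*exp(2*t) + C2*exp(t)

Characteristic equation r² - 3r + 2 = 0 factors as (r - 2)(r - 1) = 0, so r = 2, 1.
Hence u_h = C1*exp(2*t) + C2*exp(t).
Try u_p = A*cos(4*t) + B*sin(4*t). Substituting and equating the coefficients of cos(4t) and sin(4t) gives A = -7/170, B = -3/85, so u_p = -7*cos(4*t)/170 - 3*sin(4*t)/85.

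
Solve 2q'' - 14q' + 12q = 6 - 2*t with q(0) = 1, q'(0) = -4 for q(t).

Divide through by 2: q'' - 7q' + 6q = 3 - t.
Characteristic equation r² - 7r + 6 = 0 factors as (r - 1)(r - 6) = 0, so r = 1, 6.
Hence q_h = C1*exp(t) + C2*exp(6*t).
For the particular solution try q_p = A0 + A1*t. Substituting and matching coefficients of each power of t gives A0 = 11/36, A1 = -1/6, so q_p = 11/36 - t/6.
General solution: q = 11/36 - t/6 + C1*exp(t) + C2*exp(6*t).
Apply the initial conditions: q(0) = 11/36 + C1 + C2 = 1 and q'(0) = -1/6 + C1 + 6*C2 = -4. Solving gives C1 = 8/5, C2 = -163/180.

q = 11/36 - 163*exp(6*t)/180 - t/6 + 8*exp(t)/5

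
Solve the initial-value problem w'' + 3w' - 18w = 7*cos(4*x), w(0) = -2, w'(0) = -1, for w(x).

w = -304*exp(3*x)/225 - 119*cos(4*x)/650 - 109*exp(-6*x)/234 + 21*sin(4*x)/325

Characteristic equation r² + 3r - 18 = 0 factors as (r - 3)(r + 6) = 0, so r = 3, -6.
Hence w_h = C1*exp(3*x) + C2*exp(-6*x).
Try w_p = A*cos(4*x) + B*sin(4*x). Substituting and equating the coefficients of cos(4x) and sin(4x) gives A = -119/650, B = 21/325, so w_p = -119*cos(4*x)/650 + 21*sin(4*x)/325.
General solution: w = -119*cos(4*x)/650 + 21*sin(4*x)/325 + C1*exp(3*x) + C2*exp(-6*x).
Apply the initial conditions: w(0) = -119/650 + C1 + C2 = -2 and w'(0) = 84/325 - 6*C2 + 3*C1 = -1. Solving gives C1 = -304/225, C2 = -109/234.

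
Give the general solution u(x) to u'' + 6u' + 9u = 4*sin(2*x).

Characteristic equation r² + 6r + 9 = 0 has discriminant (6)² - 4·(9) = 0, so r = -3 is a repeated root.
Hence u_h = (C1 + C2*x)*exp(-3*x).
Try u_p = A*cos(2*x) + B*sin(2*x). Substituting and equating the coefficients of cos(2x) and sin(2x) gives A = -48/169, B = 20/169, so u_p = -48*cos(2*x)/169 + 20*sin(2*x)/169.

u = -48*cos(2*x)/169 + 20*sin(2*x)/169 + C1*exp(-3*x) + C2*x*exp(-3*x)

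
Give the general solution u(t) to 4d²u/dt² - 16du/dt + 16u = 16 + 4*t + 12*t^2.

Divide through by 4: u'' - 4u' + 4u = 4 + t + 3*t^2.
Characteristic equation r² - 4r + 4 = 0 has discriminant (-4)² - 4·(4) = 0, so r = 2 is a repeated root.
Hence u_h = (C1 + C2*t)*exp(2*t).
For the particular solution try u_p = A0 + A1*t + A2*t^2. Substituting and matching coefficients of each power of t gives A0 = 19/8, A1 = 7/4, A2 = 3/4, so u_p = 19/8 + 3*t^2/4 + 7*t/4.

u = 19/8 + 3*t**2/4 + 7*t/4 + C1*exp(2*t) + C2*t*exp(2*t)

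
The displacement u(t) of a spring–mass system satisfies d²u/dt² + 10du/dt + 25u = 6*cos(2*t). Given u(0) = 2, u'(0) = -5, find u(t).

Characteristic equation r² + 10r + 25 = 0 has discriminant (10)² - 4·(25) = 0, so r = -5 is a repeated root.
Hence u_h = (C1 + C2*t)*exp(-5*t).
Try u_p = A*cos(2*t) + B*sin(2*t). Substituting and equating the coefficients of cos(2t) and sin(2t) gives A = 126/841, B = 120/841, so u_p = 120*sin(2*t)/841 + 126*cos(2*t)/841.
General solution: u = 120*sin(2*t)/841 + 126*cos(2*t)/841 + C1*exp(-5*t) + C2*t*exp(-5*t).
Apply the initial conditions: u(0) = 126/841 + C1 = 2 and u'(0) = 240/841 + C2 - 5*C1 = -5. Solving gives C1 = 1556/841, C2 = 115/29.

u = 120*sin(2*t)/841 + 126*cos(2*t)/841 + 1556*exp(-5*t)/841 + 115*t*exp(-5*t)/29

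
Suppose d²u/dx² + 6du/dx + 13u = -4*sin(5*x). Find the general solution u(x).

u = 4*sin(5*x)/87 + 10*cos(5*x)/87 + C1*cos(2*x)*exp(-3*x) + C2*exp(-3*x)*sin(2*x)

Characteristic equation r² + 6r + 13 = 0 has discriminant (6)² - 4·(13) = -16 < 0, so r = -3 ± 2i.
Hence u_h = C1*cos(2*x)*exp(-3*x) + C2*exp(-3*x)*sin(2*x).
Try u_p = A*cos(5*x) + B*sin(5*x). Substituting and equating the coefficients of cos(5x) and sin(5x) gives A = 10/87, B = 4/87, so u_p = 4*sin(5*x)/87 + 10*cos(5*x)/87.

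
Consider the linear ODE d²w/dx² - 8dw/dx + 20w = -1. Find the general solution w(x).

w = -1/20 + C1*cos(2*x)*exp(4*x) + C2*exp(4*x)*sin(2*x)

Characteristic equation r² - 8r + 20 = 0 has discriminant (-8)² - 4·(20) = -16 < 0, so r = 4 ± 2i.
Hence w_h = C1*cos(2*x)*exp(4*x) + C2*exp(4*x)*sin(2*x).
For the particular solution try w_p = A0. Substituting and matching coefficients of each power of x gives A0 = -1/20, so w_p = -1/20.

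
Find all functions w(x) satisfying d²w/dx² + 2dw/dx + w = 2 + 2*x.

Characteristic equation r² + 2r + 1 = 0 has discriminant (2)² - 4·(1) = 0, so r = -1 is a repeated root.
Hence w_h = (C1 + C2*x)*exp(-x).
For the particular solution try w_p = A0 + A1*x. Substituting and matching coefficients of each power of x gives A0 = -2, A1 = 2, so w_p = -2 + 2*x.

w = -2 + 2*x + C1*exp(-x) + C2*x*exp(-x)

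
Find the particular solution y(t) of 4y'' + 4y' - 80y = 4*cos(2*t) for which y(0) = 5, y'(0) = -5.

y = -6*cos(2*t)/145 + sin(2*t)/290 + 101*exp(4*t)/45 + 730*exp(-5*t)/261

Divide through by 4: y'' + y' - 20y = cos(2*t).
Characteristic equation r² + r - 20 = 0 factors as (r + 5)(r - 4) = 0, so r = -5, 4.
Hence y_h = C1*exp(-5*t) + C2*exp(4*t).
Try y_p = A*cos(2*t) + B*sin(2*t). Substituting and equating the coefficients of cos(2t) and sin(2t) gives A = -6/145, B = 1/290, so y_p = -6*cos(2*t)/145 + sin(2*t)/290.
General solution: y = -6*cos(2*t)/145 + sin(2*t)/290 + C1*exp(-5*t) + C2*exp(4*t).
Apply the initial conditions: y(0) = -6/145 + C1 + C2 = 5 and y'(0) = 1/145 - 5*C1 + 4*C2 = -5. Solving gives C1 = 730/261, C2 = 101/45.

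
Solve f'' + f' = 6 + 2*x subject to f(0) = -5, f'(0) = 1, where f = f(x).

Characteristic equation r² + r = 0 factors as (r + 1)r = 0, so r = -1, 0.
Hence f_h = C1*exp(-x) + C2.
Since 0 is a characteristic root (multiplicity 1), multiply the polynomial trial by x: try f_p = x*(A0 + A1*x). Substituting and matching coefficients of each power of x gives A0 = 4, A1 = 1, so f_p = x^2 + 4*x.
General solution: f = C2 + x^2 + 4*x + C1*exp(-x).
Apply the initial conditions: f(0) = C1 + C2 = -5 and f'(0) = 4 - C1 = 1. Solving gives C1 = 3, C2 = -8.

f = -8 + x**2 + 3*exp(-x) + 4*x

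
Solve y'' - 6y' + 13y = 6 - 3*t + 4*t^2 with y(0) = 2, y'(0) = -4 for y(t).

y = 964/2197 + 4*t**2/13 + 9*t/169 - 19195*exp(3*t)*sin(2*t)/4394 + 3430*cos(2*t)*exp(3*t)/2197

Characteristic equation r² - 6r + 13 = 0 has discriminant (-6)² - 4·(13) = -16 < 0, so r = 3 ± 2i.
Hence y_h = C1*cos(2*t)*exp(3*t) + C2*exp(3*t)*sin(2*t).
For the particular solution try y_p = A0 + A1*t + A2*t^2. Substituting and matching coefficients of each power of t gives A0 = 964/2197, A1 = 9/169, A2 = 4/13, so y_p = 964/2197 + 4*t^2/13 + 9*t/169.
General solution: y = 964/2197 + 4*t^2/13 + 9*t/169 + C1*cos(2*t)*exp(3*t) + C2*exp(3*t)*sin(2*t).
Apply the initial conditions: y(0) = 964/2197 + C1 = 2 and y'(0) = 9/169 + 2*C2 + 3*C1 = -4. Solving gives C1 = 3430/2197, C2 = -19195/4394.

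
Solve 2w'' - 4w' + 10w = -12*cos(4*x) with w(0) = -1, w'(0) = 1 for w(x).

w = 48*sin(4*x)/185 + 66*cos(4*x)/185 - 251*cos(2*x)*exp(x)/185 + 122*exp(x)*sin(2*x)/185

Divide through by 2: w'' - 2w' + 5w = -6*cos(4*x).
Characteristic equation r² - 2r + 5 = 0 has discriminant (-2)² - 4·(5) = -16 < 0, so r = 1 ± 2i.
Hence w_h = C1*cos(2*x)*exp(x) + C2*exp(x)*sin(2*x).
Try w_p = A*cos(4*x) + B*sin(4*x). Substituting and equating the coefficients of cos(4x) and sin(4x) gives A = 66/185, B = 48/185, so w_p = 48*sin(4*x)/185 + 66*cos(4*x)/185.
General solution: w = 48*sin(4*x)/185 + 66*cos(4*x)/185 + C1*cos(2*x)*exp(x) + C2*exp(x)*sin(2*x).
Apply the initial conditions: w(0) = 66/185 + C1 = -1 and w'(0) = 192/185 + C1 + 2*C2 = 1. Solving gives C1 = -251/185, C2 = 122/185.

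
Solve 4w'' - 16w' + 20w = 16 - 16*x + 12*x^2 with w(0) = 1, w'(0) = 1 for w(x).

w = 86/125 + 3*x**2/5 + 4*x/25 + 27*exp(2*x)*sin(x)/125 + 39*cos(x)*exp(2*x)/125

Divide through by 4: w'' - 4w' + 5w = 4 - 4*x + 3*x^2.
Characteristic equation r² - 4r + 5 = 0 has discriminant (-4)² - 4·(5) = -4 < 0, so r = 2 ± i.
Hence w_h = C1*cos(x)*exp(2*x) + C2*exp(2*x)*sin(x).
For the particular solution try w_p = A0 + A1*x + A2*x^2. Substituting and matching coefficients of each power of x gives A0 = 86/125, A1 = 4/25, A2 = 3/5, so w_p = 86/125 + 3*x^2/5 + 4*x/25.
General solution: w = 86/125 + 3*x^2/5 + 4*x/25 + C1*cos(x)*exp(2*x) + C2*exp(2*x)*sin(x).
Apply the initial conditions: w(0) = 86/125 + C1 = 1 and w'(0) = 4/25 + C2 + 2*C1 = 1. Solving gives C1 = 39/125, C2 = 27/125.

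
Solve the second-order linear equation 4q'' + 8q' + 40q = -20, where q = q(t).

q = -1/2 + C1*cos(3*t)*exp(-t) + C2*exp(-t)*sin(3*t)

Divide through by 4: q'' + 2q' + 10q = -5.
Characteristic equation r² + 2r + 10 = 0 has discriminant (2)² - 4·(10) = -36 < 0, so r = -1 ± 3i.
Hence q_h = C1*cos(3*t)*exp(-t) + C2*exp(-t)*sin(3*t).
For the particular solution try q_p = A0. Substituting and matching coefficients of each power of t gives A0 = -1/2, so q_p = -1/2.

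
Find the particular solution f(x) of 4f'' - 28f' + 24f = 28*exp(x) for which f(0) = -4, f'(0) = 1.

f = -132*exp(x)/25 + 32*exp(6*x)/25 - 7*x*exp(x)/5

Divide through by 4: f'' - 7f' + 6f = 7*exp(x).
Characteristic equation r² - 7r + 6 = 0 factors as (r - 6)(r - 1) = 0, so r = 6, 1.
Hence f_h = C1*exp(6*x) + C2*exp(x).
Since exp(x) solves the homogeneous equation (r = 1 is a root of multiplicity 1), multiply the trial by x. Try f_p = A*x*exp(x). Substituting into the equation and dividing by exp(x) gives A = -7/5, so f_p = -7*x*exp(x)/5.
General solution: f = C1*exp(6*x) + C2*exp(x) - 7*x*exp(x)/5.
Apply the initial conditions: f(0) = C1 + C2 = -4 and f'(0) = -7/5 + C2 + 6*C1 = 1. Solving gives C1 = 32/25, C2 = -132/25.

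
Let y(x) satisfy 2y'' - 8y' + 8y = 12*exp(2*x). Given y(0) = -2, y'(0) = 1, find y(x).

Divide through by 2: y'' - 4y' + 4y = 6*exp(2*x).
Characteristic equation r² - 4r + 4 = 0 has discriminant (-4)² - 4·(4) = 0, so r = 2 is a repeated root.
Hence y_h = (C1 + C2*x)*exp(2*x).
Since exp(2*x) solves the homogeneous equation (r = 2 is a root of multiplicity 2), multiply the trial by x^2. Try y_p = A*x^2*exp(2*x). Substituting into the equation and dividing by exp(2*x) gives A = 3, so y_p = 3*x^2*exp(2*x).
General solution: y = C1*exp(2*x) + 3*x^2*exp(2*x) + C2*x*exp(2*x).
Apply the initial conditions: y(0) = C1 = -2 and y'(0) = C2 + 2*C1 = 1. Solving gives C1 = -2, C2 = 5.

y = -2*exp(2*x) + 3*x**2*exp(2*x) + 5*x*exp(2*x)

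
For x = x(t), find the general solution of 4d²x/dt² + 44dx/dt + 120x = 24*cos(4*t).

Divide through by 4: x'' + 11x' + 30x = 6*cos(4*t).
Characteristic equation r² + 11r + 30 = 0 factors as (r + 6)(r + 5) = 0, so r = -6, -5.
Hence x_h = C1*exp(-6*t) + C2*exp(-5*t).
Try x_p = A*cos(4*t) + B*sin(4*t). Substituting and equating the coefficients of cos(4t) and sin(4t) gives A = 21/533, B = 66/533, so x_p = 21*cos(4*t)/533 + 66*sin(4*t)/533.

x = 21*cos(4*t)/533 + 66*sin(4*t)/533 + C1*exp(-6*t) + C2*exp(-5*t)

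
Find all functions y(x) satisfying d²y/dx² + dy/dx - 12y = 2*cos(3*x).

y = -7*cos(3*x)/75 + sin(3*x)/75 + C1*exp(3*x) + C2*exp(-4*x)

Characteristic equation r² + r - 12 = 0 factors as (r - 3)(r + 4) = 0, so r = 3, -4.
Hence y_h = C1*exp(3*x) + C2*exp(-4*x).
Try y_p = A*cos(3*x) + B*sin(3*x). Substituting and equating the coefficients of cos(3x) and sin(3x) gives A = -7/75, B = 1/75, so y_p = -7*cos(3*x)/75 + sin(3*x)/75.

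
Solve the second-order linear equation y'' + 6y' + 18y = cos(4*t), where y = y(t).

y = cos(4*t)/290 + 6*sin(4*t)/145 + C1*cos(3*t)*exp(-3*t) + C2*exp(-3*t)*sin(3*t)

Characteristic equation r² + 6r + 18 = 0 has discriminant (6)² - 4·(18) = -36 < 0, so r = -3 ± 3i.
Hence y_h = C1*cos(3*t)*exp(-3*t) + C2*exp(-3*t)*sin(3*t).
Try y_p = A*cos(4*t) + B*sin(4*t). Substituting and equating the coefficients of cos(4t) and sin(4t) gives A = 1/290, B = 6/145, so y_p = cos(4*t)/290 + 6*sin(4*t)/145.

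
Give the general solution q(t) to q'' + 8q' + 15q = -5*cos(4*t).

q = -32*sin(4*t)/205 + cos(4*t)/205 + C1*exp(-3*t) + C2*exp(-5*t)

Characteristic equation r² + 8r + 15 = 0 factors as (r + 3)(r + 5) = 0, so r = -3, -5.
Hence q_h = C1*exp(-3*t) + C2*exp(-5*t).
Try q_p = A*cos(4*t) + B*sin(4*t). Substituting and equating the coefficients of cos(4t) and sin(4t) gives A = 1/205, B = -32/205, so q_p = -32*sin(4*t)/205 + cos(4*t)/205.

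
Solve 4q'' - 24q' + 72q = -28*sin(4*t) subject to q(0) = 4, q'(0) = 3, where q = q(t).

q = -42*cos(4*t)/145 - 7*sin(4*t)/290 - 1417*exp(3*t)*sin(3*t)/435 + 622*cos(3*t)*exp(3*t)/145

Divide through by 4: q'' - 6q' + 18q = -7*sin(4*t).
Characteristic equation r² - 6r + 18 = 0 has discriminant (-6)² - 4·(18) = -36 < 0, so r = 3 ± 3i.
Hence q_h = C1*cos(3*t)*exp(3*t) + C2*exp(3*t)*sin(3*t).
Try q_p = A*cos(4*t) + B*sin(4*t). Substituting and equating the coefficients of cos(4t) and sin(4t) gives A = -42/145, B = -7/290, so q_p = -42*cos(4*t)/145 - 7*sin(4*t)/290.
General solution: q = -42*cos(4*t)/145 - 7*sin(4*t)/290 + C1*cos(3*t)*exp(3*t) + C2*exp(3*t)*sin(3*t).
Apply the initial conditions: q(0) = -42/145 + C1 = 4 and q'(0) = -14/145 + 3*C1 + 3*C2 = 3. Solving gives C1 = 622/145, C2 = -1417/435.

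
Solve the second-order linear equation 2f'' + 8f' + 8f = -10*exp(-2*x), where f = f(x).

f = C1*exp(-2*x) - 5*x**2*exp(-2*x)/2 + C2*x*exp(-2*x)

Divide through by 2: f'' + 4f' + 4f = -5*exp(-2*x).
Characteristic equation r² + 4r + 4 = 0 has discriminant (4)² - 4·(4) = 0, so r = -2 is a repeated root.
Hence f_h = (C1 + C2*x)*exp(-2*x).
Since exp(-2*x) solves the homogeneous equation (r = -2 is a root of multiplicity 2), multiply the trial by x^2. Try f_p = A*x^2*exp(-2*x). Substituting into the equation and dividing by exp(-2*x) gives A = -5/2, so f_p = -5*x^2*exp(-2*x)/2.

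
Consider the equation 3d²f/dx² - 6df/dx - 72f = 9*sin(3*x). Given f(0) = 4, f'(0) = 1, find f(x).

Divide through by 3: f'' - 2f' - 24f = 3*sin(3*x).
Characteristic equation r² - 2r - 24 = 0 factors as (r + 4)(r - 6) = 0, so r = -4, 6.
Hence f_h = C1*exp(-4*x) + C2*exp(6*x).
Try f_p = A*cos(3*x) + B*sin(3*x). Substituting and equating the coefficients of cos(3x) and sin(3x) gives A = 2/125, B = -11/125, so f_p = -11*sin(3*x)/125 + 2*cos(3*x)/125.
General solution: f = -11*sin(3*x)/125 + 2*cos(3*x)/125 + C1*exp(-4*x) + C2*exp(6*x).
Apply the initial conditions: f(0) = 2/125 + C1 + C2 = 4 and f'(0) = -33/125 - 4*C1 + 6*C2 = 1. Solving gives C1 = 283/125, C2 = 43/25.

f = -11*sin(3*x)/125 + 2*cos(3*x)/125 + 43*exp(6*x)/25 + 283*exp(-4*x)/125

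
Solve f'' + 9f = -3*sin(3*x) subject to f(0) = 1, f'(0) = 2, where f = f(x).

f = sin(3*x)/2 + x*cos(3*x)/2 + cos(3*x)

Characteristic equation r² + 9 = 0 has discriminant (0)² - 4·(9) = -36 < 0, so r = ± 3i.
Hence f_h = C1*cos(3*x) + C2*sin(3*x).
Since ±3i are characteristic roots, multiply the trial by x. Try f_p = x*(A*cos(3*x) + B*sin(3*x)). Substituting and equating the coefficients of cos(3x) and sin(3x) gives A = 1/2, B = 0, so f_p = x*cos(3*x)/2.
General solution: f = C1*cos(3*x) + C2*sin(3*x) + x*cos(3*x)/2.
Apply the initial conditions: f(0) = C1 = 1 and f'(0) = 1/2 + 3*C2 = 2. Solving gives C1 = 1, C2 = 1/2.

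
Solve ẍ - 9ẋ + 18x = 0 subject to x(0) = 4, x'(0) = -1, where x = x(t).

Characteristic equation r² - 9r + 18 = 0 factors as (r - 6)(r - 3) = 0, so r = 6, 3.
Hence x_h = C1*exp(6*t) + C2*exp(3*t).
Apply the initial conditions: x(0) = C1 + C2 = 4 and x'(0) = 3*C2 + 6*C1 = -1. Solving gives C1 = -13/3, C2 = 25/3.

x = -13*exp(6*t)/3 + 25*exp(3*t)/3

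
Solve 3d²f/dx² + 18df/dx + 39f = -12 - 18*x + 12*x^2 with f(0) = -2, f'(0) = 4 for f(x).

f = -24/2197 - 126*x/169 + 4*x**2/13 - 4370*cos(2*x)*exp(-3*x)/2197 - 1342*exp(-3*x)*sin(2*x)/2197

Divide through by 3: f'' + 6f' + 13f = -4 - 6*x + 4*x^2.
Characteristic equation r² + 6r + 13 = 0 has discriminant (6)² - 4·(13) = -16 < 0, so r = -3 ± 2i.
Hence f_h = C1*cos(2*x)*exp(-3*x) + C2*exp(-3*x)*sin(2*x).
For the particular solution try f_p = A0 + A1*x + A2*x^2. Substituting and matching coefficients of each power of x gives A0 = -24/2197, A1 = -126/169, A2 = 4/13, so f_p = -24/2197 - 126*x/169 + 4*x^2/13.
General solution: f = -24/2197 - 126*x/169 + 4*x^2/13 + C1*cos(2*x)*exp(-3*x) + C2*exp(-3*x)*sin(2*x).
Apply the initial conditions: f(0) = -24/2197 + C1 = -2 and f'(0) = -126/169 - 3*C1 + 2*C2 = 4. Solving gives C1 = -4370/2197, C2 = -1342/2197.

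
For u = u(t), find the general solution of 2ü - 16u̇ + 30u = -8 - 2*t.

u = -68/225 - t/15 + C1*exp(5*t) + C2*exp(3*t)

Divide through by 2: u'' - 8u' + 15u = -4 - t.
Characteristic equation r² - 8r + 15 = 0 factors as (r - 5)(r - 3) = 0, so r = 5, 3.
Hence u_h = C1*exp(5*t) + C2*exp(3*t).
For the particular solution try u_p = A0 + A1*t. Substituting and matching coefficients of each power of t gives A0 = -68/225, A1 = -1/15, so u_p = -68/225 - t/15.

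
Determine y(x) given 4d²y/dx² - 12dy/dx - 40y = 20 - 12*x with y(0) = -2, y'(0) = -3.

y = -59/100 - 153*exp(5*x)/175 - 15*exp(-2*x)/28 + 3*x/10

Divide through by 4: y'' - 3y' - 10y = 5 - 3*x.
Characteristic equation r² - 3r - 10 = 0 factors as (r - 5)(r + 2) = 0, so r = 5, -2.
Hence y_h = C1*exp(5*x) + C2*exp(-2*x).
For the particular solution try y_p = A0 + A1*x. Substituting and matching coefficients of each power of x gives A0 = -59/100, A1 = 3/10, so y_p = -59/100 + 3*x/10.
General solution: y = -59/100 + 3*x/10 + C1*exp(5*x) + C2*exp(-2*x).
Apply the initial conditions: y(0) = -59/100 + C1 + C2 = -2 and y'(0) = 3/10 - 2*C2 + 5*C1 = -3. Solving gives C1 = -153/175, C2 = -15/28.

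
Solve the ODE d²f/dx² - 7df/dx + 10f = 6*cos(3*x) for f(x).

Characteristic equation r² - 7r + 10 = 0 factors as (r - 2)(r - 5) = 0, so r = 2, 5.
Hence f_h = C1*exp(2*x) + C2*exp(5*x).
Try f_p = A*cos(3*x) + B*sin(3*x). Substituting and equating the coefficients of cos(3x) and sin(3x) gives A = 3/221, B = -63/221, so f_p = -63*sin(3*x)/221 + 3*cos(3*x)/221.

f = -63*sin(3*x)/221 + 3*cos(3*x)/221 + C1*exp(2*x) + C2*exp(5*x)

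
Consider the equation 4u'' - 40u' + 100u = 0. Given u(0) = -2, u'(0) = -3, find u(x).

u = -2*exp(5*x) + 7*x*exp(5*x)

Divide through by 4: u'' - 10u' + 25u = 0.
Characteristic equation r² - 10r + 25 = 0 has discriminant (-10)² - 4·(25) = 0, so r = 5 is a repeated root.
Hence u_h = (C1 + C2*x)*exp(5*x).
Apply the initial conditions: u(0) = C1 = -2 and u'(0) = C2 + 5*C1 = -3. Solving gives C1 = -2, C2 = 7.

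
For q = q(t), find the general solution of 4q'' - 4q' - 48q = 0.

Divide through by 4: q'' - q' - 12q = 0.
Characteristic equation r² - r - 12 = 0 factors as (r - 4)(r + 3) = 0, so r = 4, -3.
Hence q_h = C1*exp(4*t) + C2*exp(-3*t).

q = C1*exp(4*t) + C2*exp(-3*t)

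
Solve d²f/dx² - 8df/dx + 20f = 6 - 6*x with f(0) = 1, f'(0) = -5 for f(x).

Characteristic equation r² - 8r + 20 = 0 has discriminant (-8)² - 4·(20) = -16 < 0, so r = 4 ± 2i.
Hence f_h = C1*cos(2*x)*exp(4*x) + C2*exp(4*x)*sin(2*x).
For the particular solution try f_p = A0 + A1*x. Substituting and matching coefficients of each power of x gives A0 = 9/50, A1 = -3/10, so f_p = 9/50 - 3*x/10.
General solution: f = 9/50 - 3*x/10 + C1*cos(2*x)*exp(4*x) + C2*exp(4*x)*sin(2*x).
Apply the initial conditions: f(0) = 9/50 + C1 = 1 and f'(0) = -3/10 + 2*C2 + 4*C1 = -5. Solving gives C1 = 41/50, C2 = -399/100.

f = 9/50 - 3*x/10 - 399*exp(4*x)*sin(2*x)/100 + 41*cos(2*x)*exp(4*x)/50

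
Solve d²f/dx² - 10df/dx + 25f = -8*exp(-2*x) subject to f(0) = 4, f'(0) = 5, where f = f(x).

Characteristic equation r² - 10r + 25 = 0 has discriminant (-10)² - 4·(25) = 0, so r = 5 is a repeated root.
Hence f_h = (C1 + C2*x)*exp(5*x).
Try f_p = A*exp(-2*x). Substituting into the equation and dividing by exp(-2*x) gives A = -8/49, so f_p = -8*exp(-2*x)/49.
General solution: f = -8*exp(-2*x)/49 + C1*exp(5*x) + C2*x*exp(5*x).
Apply the initial conditions: f(0) = -8/49 + C1 = 4 and f'(0) = 16/49 + C2 + 5*C1 = 5. Solving gives C1 = 204/49, C2 = -113/7.

f = -8*exp(-2*x)/49 + 204*exp(5*x)/49 - 113*x*exp(5*x)/7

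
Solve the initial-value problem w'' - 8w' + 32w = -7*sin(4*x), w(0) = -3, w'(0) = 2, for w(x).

Characteristic equation r² - 8r + 32 = 0 has discriminant (-8)² - 4·(32) = -64 < 0, so r = 4 ± 4i.
Hence w_h = C1*cos(4*x)*exp(4*x) + C2*exp(4*x)*sin(4*x).
Try w_p = A*cos(4*x) + B*sin(4*x). Substituting and equating the coefficients of cos(4x) and sin(4x) gives A = -7/40, B = -7/80, so w_p = -7*cos(4*x)/40 - 7*sin(4*x)/80.
General solution: w = -7*cos(4*x)/40 - 7*sin(4*x)/80 + C1*cos(4*x)*exp(4*x) + C2*exp(4*x)*sin(4*x).
Apply the initial conditions: w(0) = -7/40 + C1 = -3 and w'(0) = -7/20 + 4*C1 + 4*C2 = 2. Solving gives C1 = -113/40, C2 = 273/80.

w = -7*cos(4*x)/40 - 7*sin(4*x)/80 - 113*cos(4*x)*exp(4*x)/40 + 273*exp(4*x)*sin(4*x)/80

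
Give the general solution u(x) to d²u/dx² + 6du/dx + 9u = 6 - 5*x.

Characteristic equation r² + 6r + 9 = 0 has discriminant (6)² - 4·(9) = 0, so r = -3 is a repeated root.
Hence u_h = (C1 + C2*x)*exp(-3*x).
For the particular solution try u_p = A0 + A1*x. Substituting and matching coefficients of each power of x gives A0 = 28/27, A1 = -5/9, so u_p = 28/27 - 5*x/9.

u = 28/27 - 5*x/9 + C1*exp(-3*x) + C2*x*exp(-3*x)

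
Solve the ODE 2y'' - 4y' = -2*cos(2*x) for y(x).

Divide through by 2: y'' - 2y' = -cos(2*x).
Characteristic equation r² - 2r = 0 factors as (r - 2)r = 0, so r = 2, 0.
Hence y_h = C1*exp(2*x) + C2.
Try y_p = A*cos(2*x) + B*sin(2*x). Substituting and equating the coefficients of cos(2x) and sin(2x) gives A = 1/8, B = 1/8, so y_p = cos(2*x)/8 + sin(2*x)/8.

y = C2 + cos(2*x)/8 + sin(2*x)/8 + C1*exp(2*x)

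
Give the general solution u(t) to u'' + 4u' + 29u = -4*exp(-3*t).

u = -2*exp(-3*t)/13 + C1*cos(5*t)*exp(-2*t) + C2*exp(-2*t)*sin(5*t)

Characteristic equation r² + 4r + 29 = 0 has discriminant (4)² - 4·(29) = -100 < 0, so r = -2 ± 5i.
Hence u_h = C1*cos(5*t)*exp(-2*t) + C2*exp(-2*t)*sin(5*t).
Try u_p = A*exp(-3*t). Substituting into the equation and dividing by exp(-3*t) gives A = -2/13, so u_p = -2*exp(-3*t)/13.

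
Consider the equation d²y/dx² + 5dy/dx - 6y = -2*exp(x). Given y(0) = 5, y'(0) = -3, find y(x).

y = 54*exp(-6*x)/49 + 191*exp(x)/49 - 2*x*exp(x)/7

Characteristic equation r² + 5r - 6 = 0 factors as (r + 6)(r - 1) = 0, so r = -6, 1.
Hence y_h = C1*exp(-6*x) + C2*exp(x).
Since exp(x) solves the homogeneous equation (r = 1 is a root of multiplicity 1), multiply the trial by x. Try y_p = A*x*exp(x). Substituting into the equation and dividing by exp(x) gives A = -2/7, so y_p = -2*x*exp(x)/7.
General solution: y = C1*exp(-6*x) + C2*exp(x) - 2*x*exp(x)/7.
Apply the initial conditions: y(0) = C1 + C2 = 5 and y'(0) = -2/7 + C2 - 6*C1 = -3. Solving gives C1 = 54/49, C2 = 191/49.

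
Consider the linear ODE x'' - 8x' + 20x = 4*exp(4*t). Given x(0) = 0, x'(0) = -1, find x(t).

Characteristic equation r² - 8r + 20 = 0 has discriminant (-8)² - 4·(20) = -16 < 0, so r = 4 ± 2i.
Hence x_h = C1*cos(2*t)*exp(4*t) + C2*exp(4*t)*sin(2*t).
Try x_p = A*exp(4*t). Substituting into the equation and dividing by exp(4*t) gives A = 1, so x_p = exp(4*t).
General solution: x = C1*cos(2*t)*exp(4*t) + C2*exp(4*t)*sin(2*t) + exp(4*t).
Apply the initial conditions: x(0) = 1 + C1 = 0 and x'(0) = 4 + 2*C2 + 4*C1 = -1. Solving gives C1 = -1, C2 = -1/2.

x = -cos(2*t)*exp(4*t) - exp(4*t)*sin(2*t)/2 + exp(4*t)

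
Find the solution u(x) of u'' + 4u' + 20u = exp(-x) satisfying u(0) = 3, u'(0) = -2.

u = exp(-x)/17 + 50*cos(4*x)*exp(-2*x)/17 + 67*exp(-2*x)*sin(4*x)/68

Characteristic equation r² + 4r + 20 = 0 has discriminant (4)² - 4·(20) = -64 < 0, so r = -2 ± 4i.
Hence u_h = C1*cos(4*x)*exp(-2*x) + C2*exp(-2*x)*sin(4*x).
Try u_p = A*exp(-x). Substituting into the equation and dividing by exp(-x) gives A = 1/17, so u_p = exp(-x)/17.
General solution: u = exp(-x)/17 + C1*cos(4*x)*exp(-2*x) + C2*exp(-2*x)*sin(4*x).
Apply the initial conditions: u(0) = 1/17 + C1 = 3 and u'(0) = -1/17 - 2*C1 + 4*C2 = -2. Solving gives C1 = 50/17, C2 = 67/68.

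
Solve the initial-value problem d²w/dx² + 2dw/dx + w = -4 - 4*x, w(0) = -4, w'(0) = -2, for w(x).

Characteristic equation r² + 2r + 1 = 0 has discriminant (2)² - 4·(1) = 0, so r = -1 is a repeated root.
Hence w_h = (C1 + C2*x)*exp(-x).
For the particular solution try w_p = A0 + A1*x. Substituting and matching coefficients of each power of x gives A0 = 4, A1 = -4, so w_p = 4 - 4*x.
General solution: w = 4 - 4*x + C1*exp(-x) + C2*x*exp(-x).
Apply the initial conditions: w(0) = 4 + C1 = -4 and w'(0) = -4 + C2 - C1 = -2. Solving gives C1 = -8, C2 = -6.

w = 4 - 8*exp(-x) - 4*x - 6*x*exp(-x)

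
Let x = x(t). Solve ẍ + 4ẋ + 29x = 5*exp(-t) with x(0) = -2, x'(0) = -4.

x = 5*exp(-t)/26 - 213*exp(-2*t)*sin(5*t)/130 - 57*cos(5*t)*exp(-2*t)/26

Characteristic equation r² + 4r + 29 = 0 has discriminant (4)² - 4·(29) = -100 < 0, so r = -2 ± 5i.
Hence x_h = C1*cos(5*t)*exp(-2*t) + C2*exp(-2*t)*sin(5*t).
Try x_p = A*exp(-t). Substituting into the equation and dividing by exp(-t) gives A = 5/26, so x_p = 5*exp(-t)/26.
General solution: x = 5*exp(-t)/26 + C1*cos(5*t)*exp(-2*t) + C2*exp(-2*t)*sin(5*t).
Apply the initial conditions: x(0) = 5/26 + C1 = -2 and x'(0) = -5/26 - 2*C1 + 5*C2 = -4. Solving gives C1 = -57/26, C2 = -213/130.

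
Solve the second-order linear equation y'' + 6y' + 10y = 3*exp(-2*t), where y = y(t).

Characteristic equation r² + 6r + 10 = 0 has discriminant (6)² - 4·(10) = -4 < 0, so r = -3 ± i.
Hence y_h = C1*cos(t)*exp(-3*t) + C2*exp(-3*t)*sin(t).
Try y_p = A*exp(-2*t). Substituting into the equation and dividing by exp(-2*t) gives A = 3/2, so y_p = 3*exp(-2*t)/2.

y = 3*exp(-2*t)/2 + C1*cos(t)*exp(-3*t) + C2*exp(-3*t)*sin(t)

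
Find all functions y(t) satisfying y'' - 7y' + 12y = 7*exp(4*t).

Characteristic equation r² - 7r + 12 = 0 factors as (r - 3)(r - 4) = 0, so r = 3, 4.
Hence y_h = C1*exp(3*t) + C2*exp(4*t).
Since exp(4*t) solves the homogeneous equation (r = 4 is a root of multiplicity 1), multiply the trial by t. Try y_p = A*t*exp(4*t). Substituting into the equation and dividing by exp(4*t) gives A = 7, so y_p = 7*t*exp(4*t).

y = C1*exp(3*t) + C2*exp(4*t) + 7*t*exp(4*t)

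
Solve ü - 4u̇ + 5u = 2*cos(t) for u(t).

u = -sin(t)/4 + cos(t)/4 + C1*cos(t)*exp(2*t) + C2*exp(2*t)*sin(t)

Characteristic equation r² - 4r + 5 = 0 has discriminant (-4)² - 4·(5) = -4 < 0, so r = 2 ± i.
Hence u_h = C1*cos(t)*exp(2*t) + C2*exp(2*t)*sin(t).
Try u_p = A*cos(t) + B*sin(t). Substituting and equating the coefficients of cos(t) and sin(t) gives A = 1/4, B = -1/4, so u_p = -sin(t)/4 + cos(t)/4.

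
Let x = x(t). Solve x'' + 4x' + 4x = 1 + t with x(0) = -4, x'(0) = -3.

x = -4*exp(-2*t) + t/4 - 45*t*exp(-2*t)/4

Characteristic equation r² + 4r + 4 = 0 has discriminant (4)² - 4·(4) = 0, so r = -2 is a repeated root.
Hence x_h = (C1 + C2*t)*exp(-2*t).
For the particular solution try x_p = A0 + A1*t. Substituting and matching coefficients of each power of t gives A0 = 0, A1 = 1/4, so x_p = t/4.
General solution: x = t/4 + C1*exp(-2*t) + C2*t*exp(-2*t).
Apply the initial conditions: x(0) = C1 = -4 and x'(0) = 1/4 + C2 - 2*C1 = -3. Solving gives C1 = -4, C2 = -45/4.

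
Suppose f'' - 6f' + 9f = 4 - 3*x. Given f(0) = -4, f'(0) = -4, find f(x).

Characteristic equation r² - 6r + 9 = 0 has discriminant (-6)² - 4·(9) = 0, so r = 3 is a repeated root.
Hence f_h = (C1 + C2*x)*exp(3*x).
For the particular solution try f_p = A0 + A1*x. Substituting and matching coefficients of each power of x gives A0 = 2/9, A1 = -1/3, so f_p = 2/9 - x/3.
General solution: f = 2/9 - x/3 + C1*exp(3*x) + C2*x*exp(3*x).
Apply the initial conditions: f(0) = 2/9 + C1 = -4 and f'(0) = -1/3 + C2 + 3*C1 = -4. Solving gives C1 = -38/9, C2 = 9.

f = 2/9 - 38*exp(3*x)/9 - x/3 + 9*x*exp(3*x)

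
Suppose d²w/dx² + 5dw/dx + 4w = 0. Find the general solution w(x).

w = C1*exp(-x) + C2*exp(-4*x)

Characteristic equation r² + 5r + 4 = 0 factors as (r + 1)(r + 4) = 0, so r = -1, -4.
Hence w_h = C1*exp(-x) + C2*exp(-4*x).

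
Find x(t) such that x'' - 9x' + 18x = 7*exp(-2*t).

x = 7*exp(-2*t)/40 + C1*exp(6*t) + C2*exp(3*t)

Characteristic equation r² - 9r + 18 = 0 factors as (r - 6)(r - 3) = 0, so r = 6, 3.
Hence x_h = C1*exp(6*t) + C2*exp(3*t).
Try x_p = A*exp(-2*t). Substituting into the equation and dividing by exp(-2*t) gives A = 7/40, so x_p = 7*exp(-2*t)/40.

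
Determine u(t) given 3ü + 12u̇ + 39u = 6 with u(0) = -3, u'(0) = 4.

Divide through by 3: u'' + 4u' + 13u = 2.
Characteristic equation r² + 4r + 13 = 0 has discriminant (4)² - 4·(13) = -36 < 0, so r = -2 ± 3i.
Hence u_h = C1*cos(3*t)*exp(-2*t) + C2*exp(-2*t)*sin(3*t).
For the particular solution try u_p = A0. Substituting and matching coefficients of each power of t gives A0 = 2/13, so u_p = 2/13.
General solution: u = 2/13 + C1*cos(3*t)*exp(-2*t) + C2*exp(-2*t)*sin(3*t).
Apply the initial conditions: u(0) = 2/13 + C1 = -3 and u'(0) = -2*C1 + 3*C2 = 4. Solving gives C1 = -41/13, C2 = -10/13.

u = 2/13 - 41*cos(3*t)*exp(-2*t)/13 - 10*exp(-2*t)*sin(3*t)/13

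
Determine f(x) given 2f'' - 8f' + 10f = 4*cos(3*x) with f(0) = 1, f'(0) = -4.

Divide through by 2: f'' - 4f' + 5f = 2*cos(3*x).
Characteristic equation r² - 4r + 5 = 0 has discriminant (-4)² - 4·(5) = -4 < 0, so r = 2 ± i.
Hence f_h = C1*cos(x)*exp(2*x) + C2*exp(2*x)*sin(x).
Try f_p = A*cos(3*x) + B*sin(3*x). Substituting and equating the coefficients of cos(3x) and sin(3x) gives A = -1/20, B = -3/20, so f_p = -3*sin(3*x)/20 - cos(3*x)/20.
General solution: f = -3*sin(3*x)/20 - cos(3*x)/20 + C1*cos(x)*exp(2*x) + C2*exp(2*x)*sin(x).
Apply the initial conditions: f(0) = -1/20 + C1 = 1 and f'(0) = -9/20 + C2 + 2*C1 = -4. Solving gives C1 = 21/20, C2 = -113/20.

f = -3*sin(3*x)/20 - cos(3*x)/20 - 113*exp(2*x)*sin(x)/20 + 21*cos(x)*exp(2*x)/20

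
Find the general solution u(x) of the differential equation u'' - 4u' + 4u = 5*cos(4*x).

u = -3*cos(4*x)/20 - sin(4*x)/5 + C1*exp(2*x) + C2*x*exp(2*x)

Characteristic equation r² - 4r + 4 = 0 has discriminant (-4)² - 4·(4) = 0, so r = 2 is a repeated root.
Hence u_h = (C1 + C2*x)*exp(2*x).
Try u_p = A*cos(4*x) + B*sin(4*x). Substituting and equating the coefficients of cos(4x) and sin(4x) gives A = -3/20, B = -1/5, so u_p = -3*cos(4*x)/20 - sin(4*x)/5.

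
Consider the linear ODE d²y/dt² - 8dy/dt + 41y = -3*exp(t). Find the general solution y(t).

y = -3*exp(t)/34 + C1*cos(5*t)*exp(4*t) + C2*exp(4*t)*sin(5*t)

Characteristic equation r² - 8r + 41 = 0 has discriminant (-8)² - 4·(41) = -100 < 0, so r = 4 ± 5i.
Hence y_h = C1*cos(5*t)*exp(4*t) + C2*exp(4*t)*sin(5*t).
Try y_p = A*exp(t). Substituting into the equation and dividing by exp(t) gives A = -3/34, so y_p = -3*exp(t)/34.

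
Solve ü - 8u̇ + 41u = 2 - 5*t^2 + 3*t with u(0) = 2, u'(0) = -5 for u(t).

Characteristic equation r² - 8r + 41 = 0 has discriminant (-8)² - 4·(41) = -100 < 0, so r = 4 ± 5i.
Hence u_h = C1*cos(5*t)*exp(4*t) + C2*exp(4*t)*sin(5*t).
For the particular solution try u_p = A0 + A1*t + A2*t^2. Substituting and matching coefficients of each power of t gives A0 = 4116/68921, A1 = 43/1681, A2 = -5/41, so u_p = 4116/68921 - 5*t^2/41 + 43*t/1681.
General solution: u = 4116/68921 - 5*t^2/41 + 43*t/1681 + C1*cos(5*t)*exp(4*t) + C2*exp(4*t)*sin(5*t).
Apply the initial conditions: u(0) = 4116/68921 + C1 = 2 and u'(0) = 43/1681 + 4*C1 + 5*C2 = -5. Solving gives C1 = 133726/68921, C2 = -881272/344605.

u = 4116/68921 - 5*t**2/41 + 43*t/1681 - 881272*exp(4*t)*sin(5*t)/344605 + 133726*cos(5*t)*exp(4*t)/68921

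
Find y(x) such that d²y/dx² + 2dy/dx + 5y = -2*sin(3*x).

y = 2*sin(3*x)/13 + 3*cos(3*x)/13 + C1*cos(2*x)*exp(-x) + C2*exp(-x)*sin(2*x)

Characteristic equation r² + 2r + 5 = 0 has discriminant (2)² - 4·(5) = -16 < 0, so r = -1 ± 2i.
Hence y_h = C1*cos(2*x)*exp(-x) + C2*exp(-x)*sin(2*x).
Try y_p = A*cos(3*x) + B*sin(3*x). Substituting and equating the coefficients of cos(3x) and sin(3x) gives A = 3/13, B = 2/13, so y_p = 2*sin(3*x)/13 + 3*cos(3*x)/13.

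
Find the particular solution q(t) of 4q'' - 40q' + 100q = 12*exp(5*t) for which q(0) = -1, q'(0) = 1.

Divide through by 4: q'' - 10q' + 25q = 3*exp(5*t).
Characteristic equation r² - 10r + 25 = 0 has discriminant (-10)² - 4·(25) = 0, so r = 5 is a repeated root.
Hence q_h = (C1 + C2*t)*exp(5*t).
Since exp(5*t) solves the homogeneous equation (r = 5 is a root of multiplicity 2), multiply the trial by t^2. Try q_p = A*t^2*exp(5*t). Substituting into the equation and dividing by exp(5*t) gives A = 3/2, so q_p = 3*t^2*exp(5*t)/2.
General solution: q = C1*exp(5*t) + 3*t^2*exp(5*t)/2 + C2*t*exp(5*t).
Apply the initial conditions: q(0) = C1 = -1 and q'(0) = C2 + 5*C1 = 1. Solving gives C1 = -1, C2 = 6.

q = -exp(5*t) + 6*t*exp(5*t) + 3*t**2*exp(5*t)/2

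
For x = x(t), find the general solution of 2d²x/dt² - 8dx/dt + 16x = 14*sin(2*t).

x = 7*cos(2*t)/10 + 7*sin(2*t)/20 + C1*cos(2*t)*exp(2*t) + C2*exp(2*t)*sin(2*t)

Divide through by 2: x'' - 4x' + 8x = 7*sin(2*t).
Characteristic equation r² - 4r + 8 = 0 has discriminant (-4)² - 4·(8) = -16 < 0, so r = 2 ± 2i.
Hence x_h = C1*cos(2*t)*exp(2*t) + C2*exp(2*t)*sin(2*t).
Try x_p = A*cos(2*t) + B*sin(2*t). Substituting and equating the coefficients of cos(2t) and sin(2t) gives A = 7/10, B = 7/20, so x_p = 7*cos(2*t)/10 + 7*sin(2*t)/20.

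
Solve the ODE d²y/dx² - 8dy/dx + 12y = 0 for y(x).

y = C1*exp(2*x) + C2*exp(6*x)

Characteristic equation r² - 8r + 12 = 0 factors as (r - 2)(r - 6) = 0, so r = 2, 6.
Hence y_h = C1*exp(2*x) + C2*exp(6*x).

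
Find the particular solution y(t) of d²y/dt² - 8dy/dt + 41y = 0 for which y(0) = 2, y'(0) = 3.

y = -exp(4*t)*sin(5*t) + 2*cos(5*t)*exp(4*t)

Characteristic equation r² - 8r + 41 = 0 has discriminant (-8)² - 4·(41) = -100 < 0, so r = 4 ± 5i.
Hence y_h = C1*cos(5*t)*exp(4*t) + C2*exp(4*t)*sin(5*t).
Apply the initial conditions: y(0) = C1 = 2 and y'(0) = 4*C1 + 5*C2 = 3. Solving gives C1 = 2, C2 = -1.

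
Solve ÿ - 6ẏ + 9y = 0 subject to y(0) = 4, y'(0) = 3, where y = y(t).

y = 4*exp(3*t) - 9*t*exp(3*t)

Characteristic equation r² - 6r + 9 = 0 has discriminant (-6)² - 4·(9) = 0, so r = 3 is a repeated root.
Hence y_h = (C1 + C2*t)*exp(3*t).
Apply the initial conditions: y(0) = C1 = 4 and y'(0) = C2 + 3*C1 = 3. Solving gives C1 = 4, C2 = -9.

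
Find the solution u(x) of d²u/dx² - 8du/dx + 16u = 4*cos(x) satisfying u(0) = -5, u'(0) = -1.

Characteristic equation r² - 8r + 16 = 0 has discriminant (-8)² - 4·(16) = 0, so r = 4 is a repeated root.
Hence u_h = (C1 + C2*x)*exp(4*x).
Try u_p = A*cos(x) + B*sin(x). Substituting and equating the coefficients of cos(x) and sin(x) gives A = 60/289, B = -32/289, so u_p = -32*sin(x)/289 + 60*cos(x)/289.
General solution: u = -32*sin(x)/289 + 60*cos(x)/289 + C1*exp(4*x) + C2*x*exp(4*x).
Apply the initial conditions: u(0) = 60/289 + C1 = -5 and u'(0) = -32/289 + C2 + 4*C1 = -1. Solving gives C1 = -1505/289, C2 = 339/17.

u = -1505*exp(4*x)/289 - 32*sin(x)/289 + 60*cos(x)/289 + 339*x*exp(4*x)/17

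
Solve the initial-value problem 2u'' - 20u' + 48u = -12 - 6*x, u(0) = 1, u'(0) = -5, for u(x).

Divide through by 2: u'' - 10u' + 24u = -6 - 3*x.
Characteristic equation r² - 10r + 24 = 0 factors as (r - 4)(r - 6) = 0, so r = 4, 6.
Hence u_h = C1*exp(4*x) + C2*exp(6*x).
For the particular solution try u_p = A0 + A1*x. Substituting and matching coefficients of each power of x gives A0 = -29/96, A1 = -1/8, so u_p = -29/96 - x/8.
General solution: u = -29/96 - x/8 + C1*exp(4*x) + C2*exp(6*x).
Apply the initial conditions: u(0) = -29/96 + C1 + C2 = 1 and u'(0) = -1/8 + 4*C1 + 6*C2 = -5. Solving gives C1 = 203/32, C2 = -121/24.

u = -29/96 - 121*exp(6*x)/24 - x/8 + 203*exp(4*x)/32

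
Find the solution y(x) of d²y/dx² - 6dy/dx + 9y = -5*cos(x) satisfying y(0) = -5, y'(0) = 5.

Characteristic equation r² - 6r + 9 = 0 has discriminant (-6)² - 4·(9) = 0, so r = 3 is a repeated root.
Hence y_h = (C1 + C2*x)*exp(3*x).
Try y_p = A*cos(x) + B*sin(x). Substituting and equating the coefficients of cos(x) and sin(x) gives A = -2/5, B = 3/10, so y_p = -2*cos(x)/5 + 3*sin(x)/10.
General solution: y = -2*cos(x)/5 + 3*sin(x)/10 + C1*exp(3*x) + C2*x*exp(3*x).
Apply the initial conditions: y(0) = -2/5 + C1 = -5 and y'(0) = 3/10 + C2 + 3*C1 = 5. Solving gives C1 = -23/5, C2 = 37/2.

y = -23*exp(3*x)/5 - 2*cos(x)/5 + 3*sin(x)/10 + 37*x*exp(3*x)/2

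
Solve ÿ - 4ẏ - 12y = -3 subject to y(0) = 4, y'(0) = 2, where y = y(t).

y = 1/4 + 19*exp(6*t)/16 + 41*exp(-2*t)/16

Characteristic equation r² - 4r - 12 = 0 factors as (r + 2)(r - 6) = 0, so r = -2, 6.
Hence y_h = C1*exp(-2*t) + C2*exp(6*t).
For the particular solution try y_p = A0. Substituting and matching coefficients of each power of t gives A0 = 1/4, so y_p = 1/4.
General solution: y = 1/4 + C1*exp(-2*t) + C2*exp(6*t).
Apply the initial conditions: y(0) = 1/4 + C1 + C2 = 4 and y'(0) = -2*C1 + 6*C2 = 2. Solving gives C1 = 41/16, C2 = 19/16.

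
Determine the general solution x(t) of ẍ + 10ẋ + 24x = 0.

Characteristic equation r² + 10r + 24 = 0 factors as (r + 4)(r + 6) = 0, so r = -4, -6.
Hence x_h = C1*exp(-4*t) + C2*exp(-6*t).

x = C1*exp(-4*t) + C2*exp(-6*t)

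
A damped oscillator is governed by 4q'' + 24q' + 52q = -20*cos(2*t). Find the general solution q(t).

Divide through by 4: q'' + 6q' + 13q = -5*cos(2*t).
Characteristic equation r² + 6r + 13 = 0 has discriminant (6)² - 4·(13) = -16 < 0, so r = -3 ± 2i.
Hence q_h = C1*cos(2*t)*exp(-3*t) + C2*exp(-3*t)*sin(2*t).
Try q_p = A*cos(2*t) + B*sin(2*t). Substituting and equating the coefficients of cos(2t) and sin(2t) gives A = -1/5, B = -4/15, so q_p = -4*sin(2*t)/15 - cos(2*t)/5.

q = -4*sin(2*t)/15 - cos(2*t)/5 + C1*cos(2*t)*exp(-3*t) + C2*exp(-3*t)*sin(2*t)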